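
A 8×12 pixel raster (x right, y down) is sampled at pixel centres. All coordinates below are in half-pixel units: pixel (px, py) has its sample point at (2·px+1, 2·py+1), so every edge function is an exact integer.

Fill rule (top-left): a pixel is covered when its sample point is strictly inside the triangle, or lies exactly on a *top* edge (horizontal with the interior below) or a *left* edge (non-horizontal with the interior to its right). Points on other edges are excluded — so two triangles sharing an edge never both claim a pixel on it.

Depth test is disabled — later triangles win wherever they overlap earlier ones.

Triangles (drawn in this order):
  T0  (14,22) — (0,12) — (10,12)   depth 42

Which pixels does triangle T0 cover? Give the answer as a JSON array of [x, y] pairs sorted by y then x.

T0:
  2·area = 100
  edge (14, 22)→(0, 12): d=(-14,-10) top-left  bias=+0
  edge (0, 12)→(10, 12): d=(10,0) top-left  bias=+0
  edge (10, 12)→(14, 22): d=(4,10) right/bottom  bias=-1
    (1,6)@(3, 13): e=[16,10,74] → X
    (2,6)@(5, 13): e=[36,10,54] → X
    (3,6)@(7, 13): e=[56,10,34] → X
    (4,6)@(9, 13): e=[76,10,14] → X
    (5,6)@(11, 13): e=[96,10,-6] → .
    (1,7)@(3, 15): e=[-12,30,82] → .
    (2,7)@(5, 15): e=[8,30,62] → X
    (5,7)@(11, 15): e=[68,30,2] → X
    (6,7)@(13, 15): e=[88,30,-18] → .
    (2,8)@(5, 17): e=[-20,50,70] → .
    (3,8)@(7, 17): e=[0,50,50] → X  [on edge]
    (6,8)@(13, 17): e=[60,50,-10] → .
  covered (13 px):
    . . . . . . . .
    . . . . . . . .
    . . . . . . . .
    . . . . . . . .
    . . . . . . . .
    . . . . . . . .
    . X X X X . . .
    . . X X X X . .
    . . . X X X . .
    . . . . . X . .
    . . . . . . X .
    . . . . . . . .

Final: [[1,6],[2,6],[3,6],[4,6],[2,7],[3,7],[4,7],[5,7],[3,8],[4,8],[5,8],[5,9],[6,10]]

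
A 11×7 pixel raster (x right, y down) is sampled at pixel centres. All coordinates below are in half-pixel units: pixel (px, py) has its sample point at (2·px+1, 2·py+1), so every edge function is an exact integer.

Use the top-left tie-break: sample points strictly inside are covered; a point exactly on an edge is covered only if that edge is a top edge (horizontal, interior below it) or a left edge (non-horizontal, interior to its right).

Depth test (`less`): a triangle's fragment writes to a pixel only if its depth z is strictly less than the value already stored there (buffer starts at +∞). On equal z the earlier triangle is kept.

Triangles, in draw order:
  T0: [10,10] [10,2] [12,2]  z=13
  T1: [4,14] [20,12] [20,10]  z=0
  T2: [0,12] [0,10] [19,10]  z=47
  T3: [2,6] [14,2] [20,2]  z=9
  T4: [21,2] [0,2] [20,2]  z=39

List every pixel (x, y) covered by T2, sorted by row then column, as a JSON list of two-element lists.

T0:
  2·area = 16
  edge (10, 10)→(10, 2): d=(0,-8) top-left  bias=+0
  edge (10, 2)→(12, 2): d=(2,0) top-left  bias=+0
  edge (12, 2)→(10, 10): d=(-2,8) right/bottom  bias=-1
    (5,1)@(11, 3): e=[8,2,6] → X
    (6,1)@(13, 3): e=[24,2,-10] → .
    (5,2)@(11, 5): e=[8,6,2] → X
    (6,2)@(13, 5): e=[24,6,-14] → .
    (5,3)@(11, 7): e=[8,10,-2] → .
  covered (2 px):
    . . . . . . . . . . .
    . . . . . X . . . . .
    . . . . . X . . . . .
    . . . . . . . . . . .
    . . . . . . . . . . .
    . . . . . . . . . . .
    . . . . . . . . . . .
T1:
  2·area = 32  (B↔C swapped to make it positive)
  edge (4, 14)→(20, 10): d=(16,-4) top-left  bias=+0
  edge (20, 10)→(20, 12): d=(0,2) right/bottom  bias=-1
  edge (20, 12)→(4, 14): d=(-16,2) right/bottom  bias=-1
    (8,5)@(17, 11): e=[4,6,22] → X
    (9,5)@(19, 11): e=[12,2,18] → X
    (10,5)@(21, 11): e=[20,-2,14] → .
    (4,6)@(9, 13): e=[4,22,6] → X
    (5,6)@(11, 13): e=[12,18,2] → X
    (6,6)@(13, 13): e=[20,14,-2] → .
    (8,6)@(17, 13): e=[36,6,-10] → .
    (9,6)@(19, 13): e=[44,2,-14] → .
  covered (4 px):
    . . . . . . . . . . .
    . . . . . . . . . . .
    . . . . . . . . . . .
    . . . . . . . . . . .
    . . . . . . . . . . .
    . . . . . . . . X X .
    . . . . X X . . . . .
T2:
  2·area = 38
  edge (0, 12)→(0, 10): d=(0,-2) top-left  bias=+0
  edge (0, 10)→(19, 10): d=(19,0) top-left  bias=+0
  edge (19, 10)→(0, 12): d=(-19,2) right/bottom  bias=-1
    (0,5)@(1, 11): e=[2,19,17] → X
    (1,5)@(3, 11): e=[6,19,13] → X
    (2,5)@(5, 11): e=[10,19,9] → X
    (3,5)@(7, 11): e=[14,19,5] → X
    (4,5)@(9, 11): e=[18,19,1] → X
    (5,5)@(11, 11): e=[22,19,-3] → .
    (0,6)@(1, 13): e=[2,57,-21] → .
    (1,6)@(3, 13): e=[6,57,-25] → .
    (2,6)@(5, 13): e=[10,57,-29] → .
    (3,6)@(7, 13): e=[14,57,-33] → .
    (4,6)@(9, 13): e=[18,57,-37] → .
  covered (5 px):
    . . . . . . . . . . .
    . . . . . . . . . . .
    . . . . . . . . . . .
    . . . . . . . . . . .
    . . . . . . . . . . .
    X X X X X . . . . . .
    . . . . . . . . . . .
T3:
  2·area = 24
  edge (2, 6)→(14, 2): d=(12,-4) top-left  bias=+0
  edge (14, 2)→(20, 2): d=(6,0) top-left  bias=+0
  edge (20, 2)→(2, 6): d=(-18,4) right/bottom  bias=-1
    (8,0)@(17, 1): e=[0,-6,30] → .  [on edge]
    (5,1)@(11, 3): e=[0,6,18] → X  [on edge]
    (6,1)@(13, 3): e=[8,6,10] → X
    (7,1)@(15, 3): e=[16,6,2] → X
    (8,1)@(17, 3): e=[24,6,-6] → .
    (2,2)@(5, 5): e=[0,18,6] → X  [on edge]
    (3,2)@(7, 5): e=[8,18,-2] → .
    (5,2)@(11, 5): e=[24,18,-18] → .
    (6,2)@(13, 5): e=[32,18,-26] → .
    (7,2)@(15, 5): e=[40,18,-34] → .
    (2,3)@(5, 7): e=[24,30,-30] → .
  covered (4 px):
    . . . . . . . . . . .
    . . . . . X X X . . .
    . . X . . . . . . . .
    . . . . . . . . . . .
    . . . . . . . . . . .
    . . . . . . . . . . .
    . . . . . . . . . . .
T4:
  degenerate (2·area = 0) — covers nothing

Answer: [[0,5],[1,5],[2,5],[3,5],[4,5]]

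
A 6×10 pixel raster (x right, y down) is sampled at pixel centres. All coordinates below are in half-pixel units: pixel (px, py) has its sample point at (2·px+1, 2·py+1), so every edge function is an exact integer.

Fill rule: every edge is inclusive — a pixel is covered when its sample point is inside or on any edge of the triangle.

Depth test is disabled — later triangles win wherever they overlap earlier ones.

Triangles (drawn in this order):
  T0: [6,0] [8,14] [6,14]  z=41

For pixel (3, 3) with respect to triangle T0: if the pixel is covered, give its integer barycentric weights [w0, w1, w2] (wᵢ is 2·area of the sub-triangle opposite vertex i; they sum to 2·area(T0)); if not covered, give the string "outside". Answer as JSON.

T0:
  2·area = 28
  edge (6, 0)→(8, 14): d=(2,14) inclusive
  edge (8, 14)→(6, 14): d=(-2,0) inclusive
  edge (6, 14)→(6, 0): d=(0,-14) inclusive
    (3,3)@(7, 7): e=[0,14,14] → X  [on edge]
    (4,3)@(9, 7): e=[-28,14,42] → .
    (3,4)@(7, 9): e=[4,10,14] → X
    (4,4)@(9, 9): e=[-24,10,42] → .
    (3,5)@(7, 11): e=[8,6,14] → X
    (4,5)@(9, 11): e=[-20,6,42] → .
    (3,6)@(7, 13): e=[12,2,14] → X
    (4,6)@(9, 13): e=[-16,2,42] → .
    (3,7)@(7, 15): e=[16,-2,14] → .
  covered (4 px):
    . . . . . .
    . . . . . .
    . . . . . .
    . . . X . .
    . . . X . .
    . . . X . .
    . . . X . .
    . . . . . .
    . . . . . .
    . . . . . .

Answer: [14,14,0]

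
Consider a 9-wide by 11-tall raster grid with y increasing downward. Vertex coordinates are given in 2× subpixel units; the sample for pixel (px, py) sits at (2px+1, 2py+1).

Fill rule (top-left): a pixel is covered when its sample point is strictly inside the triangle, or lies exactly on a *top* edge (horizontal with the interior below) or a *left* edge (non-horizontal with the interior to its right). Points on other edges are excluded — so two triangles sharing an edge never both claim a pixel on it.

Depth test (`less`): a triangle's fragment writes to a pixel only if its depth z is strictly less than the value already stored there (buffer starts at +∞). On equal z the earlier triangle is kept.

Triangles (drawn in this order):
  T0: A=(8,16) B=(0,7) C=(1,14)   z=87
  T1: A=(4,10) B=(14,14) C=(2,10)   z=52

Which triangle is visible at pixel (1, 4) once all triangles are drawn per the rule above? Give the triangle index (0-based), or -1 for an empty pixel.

T0:
  2·area = 47  (B↔C swapped to make it positive)
  edge (8, 16)→(1, 14): d=(-7,-2) top-left  bias=+0
  edge (1, 14)→(0, 7): d=(-1,-7) top-left  bias=+0
  edge (0, 7)→(8, 16): d=(8,9) right/bottom  bias=-1
    (0,4)@(1, 9): e=[35,5,7] → X
    (1,4)@(3, 9): e=[39,19,-11] → .
    (0,5)@(1, 11): e=[21,3,23] → X
    (1,5)@(3, 11): e=[25,17,5] → X
    (2,5)@(5, 11): e=[29,31,-13] → .
    (0,6)@(1, 13): e=[7,1,39] → X
    (2,6)@(5, 13): e=[15,29,3] → X
    (3,6)@(7, 13): e=[19,43,-15] → .
    (0,7)@(1, 15): e=[-7,-1,55] → .
    (1,7)@(3, 15): e=[-3,13,37] → .
    (2,7)@(5, 15): e=[1,27,19] → X
    (3,7)@(7, 15): e=[5,41,1] → X
  covered (8 px):
    . . . . . . . . .
    . . . . . . . . .
    . . . . . . . . .
    . . . . . . . . .
    X . . . . . . . .
    X X . . . . . . .
    X X X . . . . . .
    . . X X . . . . .
    . . . . . . . . .
    . . . . . . . . .
    . . . . . . . . .
T1:
  2·area = 8
  edge (4, 10)→(14, 14): d=(10,4) right/bottom  bias=-1
  edge (14, 14)→(2, 10): d=(-12,-4) top-left  bias=+0
  edge (2, 10)→(4, 10): d=(2,0) top-left  bias=+0
    (2,5)@(5, 11): e=[6,0,2] → X  [on edge]
    (3,5)@(7, 11): e=[-2,8,2] → .
    (2,6)@(5, 13): e=[26,-24,6] → .
    (5,6)@(11, 13): e=[2,0,6] → X  [on edge]
    (6,6)@(13, 13): e=[-6,8,6] → .
    (5,7)@(11, 15): e=[22,-24,10] → .
    (8,7)@(17, 15): e=[-2,0,10] → .  [on edge]
  covered (2 px):
    . . . . . . . . .
    . . . . . . . . .
    . . . . . . . . .
    . . . . . . . . .
    . . . . . . . . .
    . . X . . . . . .
    . . . . . X . . .
    . . . . . . . . .
    . . . . . . . . .
    . . . . . . . . .
    . . . . . . . . .

Z-buffer (winner per pixel, '.' = empty):
  . . . . . . . . .
  . . . . . . . . .
  . . . . . . . . .
  . . . . . . . . .
  0 . . . . . . . .
  0 0 1 . . . . . .
  0 0 0 . . 1 . . .
  . . 0 0 . . . . .
  . . . . . . . . .
  . . . . . . . . .
  . . . . . . . . .

Answer: -1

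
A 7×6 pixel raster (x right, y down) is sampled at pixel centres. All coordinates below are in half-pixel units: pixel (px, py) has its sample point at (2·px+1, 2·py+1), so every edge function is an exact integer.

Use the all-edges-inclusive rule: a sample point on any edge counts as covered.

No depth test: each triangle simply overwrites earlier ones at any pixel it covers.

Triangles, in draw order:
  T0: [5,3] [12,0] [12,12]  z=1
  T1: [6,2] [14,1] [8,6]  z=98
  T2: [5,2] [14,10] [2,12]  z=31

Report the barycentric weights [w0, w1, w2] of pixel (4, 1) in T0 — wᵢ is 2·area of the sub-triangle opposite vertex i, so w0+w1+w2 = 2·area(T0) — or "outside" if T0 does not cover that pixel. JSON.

T0:
  2·area = 84
  edge (5, 3)→(12, 0): d=(7,-3) inclusive
  edge (12, 0)→(12, 12): d=(0,12) inclusive
  edge (12, 12)→(5, 3): d=(-7,-9) inclusive
    (5,0)@(11, 1): e=[4,12,68] → █
    (6,0)@(13, 1): e=[10,-12,86] → ·
    (2,1)@(5, 3): e=[0,84,0] → █  [on edge]
    (3,1)@(7, 3): e=[6,60,18] → █
    (4,1)@(9, 3): e=[12,36,36] → █
    (6,1)@(13, 3): e=[24,-12,72] → ·
    (2,2)@(5, 5): e=[14,84,-14] → ·
    (3,2)@(7, 5): e=[20,60,4] → █
    (6,2)@(13, 5): e=[38,-12,58] → ·
    (3,3)@(7, 7): e=[34,60,-10] → ·
    (4,3)@(9, 7): e=[40,36,8] → █
    (6,3)@(13, 7): e=[52,-12,44] → ·
  covered (11 px):
    · · · · · █ ·
    · · █ █ █ █ ·
    · · · █ █ █ ·
    · · · · █ █ ·
    · · · · · █ ·
    · · · · · · ·
T1:
  2·area = 34
  edge (6, 2)→(14, 1): d=(8,-1) inclusive
  edge (14, 1)→(8, 6): d=(-6,5) inclusive
  edge (8, 6)→(6, 2): d=(-2,-4) inclusive
    (3,1)@(7, 3): e=[9,23,2] → █
    (4,1)@(9, 3): e=[11,13,10] → █
    (5,1)@(11, 3): e=[13,3,18] → █
    (6,1)@(13, 3): e=[15,-7,26] → ·
    (3,2)@(7, 5): e=[25,11,-2] → ·
    (4,2)@(9, 5): e=[27,1,6] → █
    (5,2)@(11, 5): e=[29,-9,14] → ·
    (4,3)@(9, 7): e=[43,-11,2] → ·
  covered (4 px):
    · · · · · · ·
    · · · █ █ █ ·
    · · · · █ · ·
    · · · · · · ·
    · · · · · · ·
    · · · · · · ·
T2:
  2·area = 114
  edge (5, 2)→(14, 10): d=(9,8) inclusive
  edge (14, 10)→(2, 12): d=(-12,2) inclusive
  edge (2, 12)→(5, 2): d=(3,-10) inclusive
    (2,1)@(5, 3): e=[9,102,3] → █
    (3,1)@(7, 3): e=[-7,98,23] → ·
    (2,2)@(5, 5): e=[27,78,9] → █
    (3,2)@(7, 5): e=[11,74,29] → █
    (4,2)@(9, 5): e=[-5,70,49] → ·
    (2,3)@(5, 7): e=[45,54,15] → █
    (4,3)@(9, 7): e=[13,46,55] → █
    (5,3)@(11, 7): e=[-3,42,75] → ·
    (1,4)@(3, 9): e=[79,34,1] → █
    (5,4)@(11, 9): e=[15,18,81] → █
    (6,4)@(13, 9): e=[-1,14,101] → ·
    (1,5)@(3, 11): e=[97,10,7] → █
  covered (14 px):
    · · · · · · ·
    · · █ · · · ·
    · · █ █ · · ·
    · · █ █ █ · ·
    · █ █ █ █ █ ·
    · █ █ █ · · ·

Result: [36,36,12]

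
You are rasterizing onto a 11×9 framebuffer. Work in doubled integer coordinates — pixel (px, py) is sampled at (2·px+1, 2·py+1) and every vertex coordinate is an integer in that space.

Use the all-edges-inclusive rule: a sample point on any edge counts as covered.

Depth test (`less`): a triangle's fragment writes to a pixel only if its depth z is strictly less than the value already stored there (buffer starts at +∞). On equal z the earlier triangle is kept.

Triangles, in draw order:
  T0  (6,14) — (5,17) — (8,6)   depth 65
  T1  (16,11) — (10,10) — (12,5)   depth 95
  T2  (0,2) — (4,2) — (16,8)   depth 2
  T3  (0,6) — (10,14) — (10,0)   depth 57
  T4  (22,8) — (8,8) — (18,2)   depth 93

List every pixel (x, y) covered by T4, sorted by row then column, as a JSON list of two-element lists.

T0:
  2·area = 2
  edge (6, 14)→(5, 17): d=(-1,3) inclusive
  edge (5, 17)→(8, 6): d=(3,-11) inclusive
  edge (8, 6)→(6, 14): d=(-2,8) inclusive
    (4,2)@(9, 5): e=[0,8,-6] → .  [on edge]
    (3,5)@(7, 11): e=[0,4,-2] → .  [on edge]
    (2,8)@(5, 17): e=[0,0,2] → X  [on edge]
    (3,8)@(7, 17): e=[-6,22,-14] → .
  covered (1 px):
    . . . . . . . . . . .
    . . . . . . . . . . .
    . . . . . . . . . . .
    . . . . . . . . . . .
    . . . . . . . . . . .
    . . . . . . . . . . .
    . . . . . . . . . . .
    . . . . . . . . . . .
    . . X . . . . . . . .
T1:
  2·area = 32
  edge (16, 11)→(10, 10): d=(-6,-1) inclusive
  edge (10, 10)→(12, 5): d=(2,-5) inclusive
  edge (12, 5)→(16, 11): d=(4,6) inclusive
    (6,3)@(13, 7): e=[21,9,2] → X
    (7,3)@(15, 7): e=[23,19,-10] → .
    (5,4)@(11, 9): e=[7,3,22] → X
    (7,4)@(15, 9): e=[11,23,-2] → .
    (5,5)@(11, 11): e=[-5,7,30] → .
    (6,5)@(13, 11): e=[-3,17,18] → .
  covered (3 px):
    . . . . . . . . . . .
    . . . . . . . . . . .
    . . . . . . . . . . .
    . . . . . . X . . . .
    . . . . . X X . . . .
    . . . . . . . . . . .
    . . . . . . . . . . .
    . . . . . . . . . . .
    . . . . . . . . . . .
T2:
  2·area = 24
  edge (0, 2)→(4, 2): d=(4,0) inclusive
  edge (4, 2)→(16, 8): d=(12,6) inclusive
  edge (16, 8)→(0, 2): d=(-16,-6) inclusive
    (1,1)@(3, 3): e=[4,18,2] → X
    (2,1)@(5, 3): e=[4,6,14] → X
    (3,1)@(7, 3): e=[4,-6,26] → .
    (1,2)@(3, 5): e=[12,42,-30] → .
    (2,2)@(5, 5): e=[12,30,-18] → .
    (4,2)@(9, 5): e=[12,6,6] → X
    (5,2)@(11, 5): e=[12,-6,18] → .
    (4,3)@(9, 7): e=[20,30,-26] → .
  covered (3 px):
    . . . . . . . . . . .
    . X X . . . . . . . .
    . . . . X . . . . . .
    . . . . . . . . . . .
    . . . . . . . . . . .
    . . . . . . . . . . .
    . . . . . . . . . . .
    . . . . . . . . . . .
    . . . . . . . . . . .
T3:
  2·area = 140  (B↔C swapped to make it positive)
  edge (0, 6)→(10, 0): d=(10,-6) inclusive
  edge (10, 0)→(10, 14): d=(0,14) inclusive
  edge (10, 14)→(0, 6): d=(-10,-8) inclusive
    (4,0)@(9, 1): e=[4,14,122] → X
    (5,0)@(11, 1): e=[16,-14,138] → .
    (2,1)@(5, 3): e=[0,70,70] → X  [on edge]
    (3,1)@(7, 3): e=[12,42,86] → X
    (5,1)@(11, 3): e=[36,-14,118] → .
    (1,2)@(3, 5): e=[8,98,34] → X
    (5,2)@(11, 5): e=[56,-14,98] → .
    (1,3)@(3, 7): e=[28,98,14] → X
    (5,3)@(11, 7): e=[76,-14,78] → .
    (1,4)@(3, 9): e=[48,98,-6] → .
    (2,4)@(5, 9): e=[60,70,10] → X
    (5,4)@(11, 9): e=[96,-14,58] → .
  covered (18 px):
    . . . . X . . . . . .
    . . X X X . . . . . .
    . X X X X . . . . . .
    . X X X X . . . . . .
    . . X X X . . . . . .
    . . . X X . . . . . .
    . . . . X . . . . . .
    . . . . . . . . . . .
    . . . . . . . . . . .
T4:
  2·area = 84
  edge (22, 8)→(8, 8): d=(-14,0) inclusive
  edge (8, 8)→(18, 2): d=(10,-6) inclusive
  edge (18, 2)→(22, 8): d=(4,6) inclusive
    (8,1)@(17, 3): e=[70,4,10] → X
    (9,1)@(19, 3): e=[70,16,-2] → .
    (6,2)@(13, 5): e=[42,0,42] → X  [on edge]
    (7,2)@(15, 5): e=[42,12,30] → X
    (9,2)@(19, 5): e=[42,36,6] → X
    (10,2)@(21, 5): e=[42,48,-6] → .
    (5,3)@(11, 7): e=[14,8,62] → X
    (10,3)@(21, 7): e=[14,68,2] → X
    (5,4)@(11, 9): e=[-14,28,70] → .
    (6,4)@(13, 9): e=[-14,40,58] → .
    (7,4)@(15, 9): e=[-14,52,46] → .
    (8,4)@(17, 9): e=[-14,64,34] → .
    (1,5)@(3, 11): e=[-42,0,126] → .  [on edge]
  covered (11 px):
    . . . . . . . . . . .
    . . . . . . . . X . .
    . . . . . . X X X X .
    . . . . . X X X X X X
    . . . . . . . . . . .
    . . . . . . . . . . .
    . . . . . . . . . . .
    . . . . . . . . . . .
    . . . . . . . . . . .

Final: [[8,1],[6,2],[7,2],[8,2],[9,2],[5,3],[6,3],[7,3],[8,3],[9,3],[10,3]]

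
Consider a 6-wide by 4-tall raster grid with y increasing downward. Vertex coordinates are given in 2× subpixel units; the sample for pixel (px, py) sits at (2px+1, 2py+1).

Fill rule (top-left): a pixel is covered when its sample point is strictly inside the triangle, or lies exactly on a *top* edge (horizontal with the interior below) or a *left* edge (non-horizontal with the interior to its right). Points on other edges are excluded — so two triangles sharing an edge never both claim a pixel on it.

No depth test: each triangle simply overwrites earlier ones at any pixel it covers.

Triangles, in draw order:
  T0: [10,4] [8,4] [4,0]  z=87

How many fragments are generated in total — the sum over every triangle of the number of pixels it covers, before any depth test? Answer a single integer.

T0:
  2·area = 8
  edge (10, 4)→(8, 4): d=(-2,0) right/bottom  bias=-1
  edge (8, 4)→(4, 0): d=(-4,-4) top-left  bias=+0
  edge (4, 0)→(10, 4): d=(6,4) right/bottom  bias=-1
    (2,0)@(5, 1): e=[6,0,2] → X  [on edge]
    (3,0)@(7, 1): e=[6,8,-6] → .
    (2,1)@(5, 3): e=[2,-8,14] → .
    (3,1)@(7, 3): e=[2,0,6] → X  [on edge]
    (4,1)@(9, 3): e=[2,8,-2] → .
    (3,2)@(7, 5): e=[-2,-8,18] → .
    (4,2)@(9, 5): e=[-2,0,10] → .  [on edge]
    (5,3)@(11, 7): e=[-6,0,14] → .  [on edge]
  covered (2 px):
    . . X . . .
    . . . X . .
    . . . . . .
    . . . . . .

Result: 2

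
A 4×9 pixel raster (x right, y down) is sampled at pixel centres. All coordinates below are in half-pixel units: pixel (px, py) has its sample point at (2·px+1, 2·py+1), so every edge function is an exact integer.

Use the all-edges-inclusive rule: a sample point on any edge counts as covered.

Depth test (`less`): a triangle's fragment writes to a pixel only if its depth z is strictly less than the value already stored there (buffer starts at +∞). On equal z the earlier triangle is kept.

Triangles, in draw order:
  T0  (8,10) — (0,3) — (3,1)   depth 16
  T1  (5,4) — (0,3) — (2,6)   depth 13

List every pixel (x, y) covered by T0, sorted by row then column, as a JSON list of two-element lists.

T0:
  2·area = 37
  edge (8, 10)→(0, 3): d=(-8,-7) inclusive
  edge (0, 3)→(3, 1): d=(3,-2) inclusive
  edge (3, 1)→(8, 10): d=(5,9) inclusive
    (1,0)@(3, 1): e=[37,0,0] → X  [on edge]
    (2,0)@(5, 1): e=[51,4,-18] → .
    (0,1)@(1, 3): e=[7,2,28] → X
    (2,1)@(5, 3): e=[35,10,-8] → .
    (0,2)@(1, 5): e=[-9,8,38] → .
    (1,2)@(3, 5): e=[5,12,20] → X
    (2,2)@(5, 5): e=[19,16,2] → X
    (3,2)@(7, 5): e=[33,20,-16] → .
    (1,3)@(3, 7): e=[-11,18,30] → .
    (2,3)@(5, 7): e=[3,22,12] → X
    (3,3)@(7, 7): e=[17,26,-6] → .
    (2,4)@(5, 9): e=[-13,28,22] → .
  covered (7 px):
    . X . .
    X X . .
    . X X .
    . . X .
    . . . X
    . . . .
    . . . .
    . . . .
    . . . .
T1:
  2·area = 13  (B↔C swapped to make it positive)
  edge (5, 4)→(2, 6): d=(-3,2) inclusive
  edge (2, 6)→(0, 3): d=(-2,-3) inclusive
  edge (0, 3)→(5, 4): d=(5,1) inclusive
    (1,2)@(3, 5): e=[1,5,7] → X
    (2,2)@(5, 5): e=[-3,11,5] → .
    (1,3)@(3, 7): e=[-5,1,17] → .
  covered (1 px):
    . . . .
    . . . .
    . X . .
    . . . .
    . . . .
    . . . .
    . . . .
    . . . .
    . . . .

Final: [[1,0],[0,1],[1,1],[1,2],[2,2],[2,3],[3,4]]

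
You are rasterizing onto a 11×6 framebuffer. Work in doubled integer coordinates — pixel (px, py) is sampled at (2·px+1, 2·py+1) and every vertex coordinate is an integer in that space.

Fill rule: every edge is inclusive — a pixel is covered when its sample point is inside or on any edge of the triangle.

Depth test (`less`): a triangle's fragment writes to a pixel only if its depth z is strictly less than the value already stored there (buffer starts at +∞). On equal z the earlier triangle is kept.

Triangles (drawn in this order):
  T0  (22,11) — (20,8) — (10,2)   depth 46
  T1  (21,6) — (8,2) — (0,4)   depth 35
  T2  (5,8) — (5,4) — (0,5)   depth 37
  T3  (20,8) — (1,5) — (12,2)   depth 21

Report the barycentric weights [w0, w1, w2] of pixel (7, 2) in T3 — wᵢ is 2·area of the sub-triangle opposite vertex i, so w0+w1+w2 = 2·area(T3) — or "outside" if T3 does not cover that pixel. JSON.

T0:
  2·area = 18  (B↔C swapped to make it positive)
  edge (22, 11)→(10, 2): d=(-12,-9) inclusive
  edge (10, 2)→(20, 8): d=(10,6) inclusive
  edge (20, 8)→(22, 11): d=(2,3) inclusive
    (7,2)@(15, 5): e=[9,0,9] → X  [on edge]
    (8,2)@(17, 5): e=[27,-12,3] → .
    (7,3)@(15, 7): e=[-15,20,13] → .
    (8,3)@(17, 7): e=[3,8,7] → X
    (9,3)@(19, 7): e=[21,-4,1] → .
    (8,4)@(17, 9): e=[-21,28,11] → .
  covered (2 px):
    . . . . . . . . . . .
    . . . . . . . . . . .
    . . . . . . . X . . .
    . . . . . . . . X . .
    . . . . . . . . . . .
    . . . . . . . . . . .
T1:
  2·area = 58  (B↔C swapped to make it positive)
  edge (21, 6)→(0, 4): d=(-21,-2) inclusive
  edge (0, 4)→(8, 2): d=(8,-2) inclusive
  edge (8, 2)→(21, 6): d=(13,4) inclusive
    (2,1)@(5, 3): e=[31,2,25] → X
    (3,1)@(7, 3): e=[35,6,17] → X
    (4,1)@(9, 3): e=[39,10,9] → X
    (5,1)@(11, 3): e=[43,14,1] → X
    (6,1)@(13, 3): e=[47,18,-7] → .
    (2,2)@(5, 5): e=[-11,18,51] → .
    (3,2)@(7, 5): e=[-7,22,43] → .
    (4,2)@(9, 5): e=[-3,26,35] → .
    (5,2)@(11, 5): e=[1,30,27] → X
    (6,2)@(13, 5): e=[5,34,19] → X
    (7,2)@(15, 5): e=[9,38,11] → X
    (8,2)@(17, 5): e=[13,42,3] → X
  covered (8 px):
    . . . . . . . . . . .
    . . X X X X . . . . .
    . . . . . X X X X . .
    . . . . . . . . . . .
    . . . . . . . . . . .
    . . . . . . . . . . .
T2:
  2·area = 20  (B↔C swapped to make it positive)
  edge (5, 8)→(0, 5): d=(-5,-3) inclusive
  edge (0, 5)→(5, 4): d=(5,-1) inclusive
  edge (5, 4)→(5, 8): d=(0,4) inclusive
    (2,0)@(5, 1): e=[35,-15,0] → .  [on edge]
    (2,1)@(5, 3): e=[25,-5,0] → .  [on edge]
    (0,2)@(1, 5): e=[3,1,16] → X
    (1,2)@(3, 5): e=[9,3,8] → X
    (2,2)@(5, 5): e=[15,5,0] → X  [on edge]
    (3,2)@(7, 5): e=[21,7,-8] → .
    (0,3)@(1, 7): e=[-7,11,16] → .
    (1,3)@(3, 7): e=[-1,13,8] → .
    (2,3)@(5, 7): e=[5,15,0] → X  [on edge]
    (3,3)@(7, 7): e=[11,17,-8] → .
    (2,4)@(5, 9): e=[-5,25,0] → .  [on edge]
    (2,5)@(5, 11): e=[-15,35,0] → .  [on edge]
  covered (4 px):
    . . . . . . . . . . .
    . . . . . . . . . . .
    X X X . . . . . . . .
    . . X . . . . . . . .
    . . . . . . . . . . .
    . . . . . . . . . . .
T3:
  2·area = 90
  edge (20, 8)→(1, 5): d=(-19,-3) inclusive
  edge (1, 5)→(12, 2): d=(11,-3) inclusive
  edge (12, 2)→(20, 8): d=(8,6) inclusive
    (4,1)@(9, 3): e=[62,2,26] → X
    (5,1)@(11, 3): e=[68,8,14] → X
    (6,1)@(13, 3): e=[74,14,2] → X
    (7,1)@(15, 3): e=[80,20,-10] → .
    (0,2)@(1, 5): e=[0,0,90] → X  [on edge]
    (1,2)@(3, 5): e=[6,6,78] → X
    (2,2)@(5, 5): e=[12,12,66] → X
    (3,2)@(7, 5): e=[18,18,54] → X
    (7,2)@(15, 5): e=[42,42,6] → X
    (8,2)@(17, 5): e=[48,48,-6] → .
    (0,3)@(1, 7): e=[-38,22,106] → .
    (1,3)@(3, 7): e=[-32,28,94] → .
  covered (13 px):
    . . . . . . . . . . .
    . . . . X X X . . . .
    X X X X X X X X . . .
    . . . . . . . X X . .
    . . . . . . . . . . .
    . . . . . . . . . . .

Final: [42,6,42]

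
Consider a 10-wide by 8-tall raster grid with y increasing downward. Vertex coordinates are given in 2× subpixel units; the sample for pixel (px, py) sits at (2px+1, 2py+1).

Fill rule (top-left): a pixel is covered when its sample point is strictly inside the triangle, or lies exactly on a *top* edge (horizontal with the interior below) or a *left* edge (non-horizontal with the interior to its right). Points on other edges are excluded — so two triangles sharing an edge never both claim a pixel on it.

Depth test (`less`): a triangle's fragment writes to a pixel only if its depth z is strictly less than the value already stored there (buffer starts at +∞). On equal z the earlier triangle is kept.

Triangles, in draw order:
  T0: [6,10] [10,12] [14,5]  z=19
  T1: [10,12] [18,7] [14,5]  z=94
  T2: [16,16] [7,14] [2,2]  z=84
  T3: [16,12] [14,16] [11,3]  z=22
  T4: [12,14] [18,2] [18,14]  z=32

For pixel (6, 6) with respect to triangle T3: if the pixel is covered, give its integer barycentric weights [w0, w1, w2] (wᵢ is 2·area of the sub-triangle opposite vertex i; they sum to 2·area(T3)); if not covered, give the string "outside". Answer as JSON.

T0:
  2·area = 36  (B↔C swapped to make it positive)
  edge (6, 10)→(14, 5): d=(8,-5) top-left  bias=+0
  edge (14, 5)→(10, 12): d=(-4,7) right/bottom  bias=-1
  edge (10, 12)→(6, 10): d=(-4,-2) top-left  bias=+0
    (5,3)@(11, 7): e=[1,13,22] → █
    (6,3)@(13, 7): e=[11,-1,26] → ·
    (4,4)@(9, 9): e=[7,19,10] → █
    (6,4)@(13, 9): e=[27,-9,18] → ·
    (4,5)@(9, 11): e=[23,11,2] → █
    (5,5)@(11, 11): e=[33,-3,6] → ·
    (4,6)@(9, 13): e=[39,3,-6] → ·
  covered (4 px):
    · · · · · · · · · ·
    · · · · · · · · · ·
    · · · · · · · · · ·
    · · · · · █ · · · ·
    · · · · █ █ · · · ·
    · · · · █ · · · · ·
    · · · · · · · · · ·
    · · · · · · · · · ·
T1:
  2·area = 36  (B↔C swapped to make it positive)
  edge (10, 12)→(14, 5): d=(4,-7) top-left  bias=+0
  edge (14, 5)→(18, 7): d=(4,2) right/bottom  bias=-1
  edge (18, 7)→(10, 12): d=(-8,5) right/bottom  bias=-1
    (6,3)@(13, 7): e=[1,10,25] → █
    (7,3)@(15, 7): e=[15,6,15] → █
    (8,3)@(17, 7): e=[29,2,5] → █
    (9,3)@(19, 7): e=[43,-2,-5] → ·
    (6,4)@(13, 9): e=[9,18,9] → █
    (7,4)@(15, 9): e=[23,14,-1] → ·
    (8,4)@(17, 9): e=[37,10,-11] → ·
    (5,5)@(11, 11): e=[3,30,3] → █
    (6,5)@(13, 11): e=[17,26,-7] → ·
    (5,6)@(11, 13): e=[11,38,-13] → ·
  covered (5 px):
    · · · · · · · · · ·
    · · · · · · · · · ·
    · · · · · · · · · ·
    · · · · · · █ █ █ ·
    · · · · · · █ · · ·
    · · · · · █ · · · ·
    · · · · · · · · · ·
    · · · · · · · · · ·
T2:
  2·area = 98
  edge (16, 16)→(7, 14): d=(-9,-2) top-left  bias=+0
  edge (7, 14)→(2, 2): d=(-5,-12) top-left  bias=+0
  edge (2, 2)→(16, 16): d=(14,14) right/bottom  bias=-1
    (0,0)@(1, 1): e=[105,-7,0] → ·  [on edge]
    (1,1)@(3, 3): e=[91,7,0] → ·  [on edge]
    (2,2)@(5, 5): e=[77,21,0] → ·  [on edge]
    (2,3)@(5, 7): e=[59,11,28] → █
    (3,3)@(7, 7): e=[63,35,0] → ·  [on edge]
    (2,4)@(5, 9): e=[41,1,56] → █
    (3,4)@(7, 9): e=[45,25,28] → █
    (4,4)@(9, 9): e=[49,49,0] → ·  [on edge]
    (2,5)@(5, 11): e=[23,-9,84] → ·
    (3,5)@(7, 11): e=[27,15,56] → █
    (4,5)@(9, 11): e=[31,39,28] → █
    (5,5)@(11, 11): e=[35,63,0] → ·  [on edge]
    (6,6)@(13, 13): e=[21,77,0] → ·  [on edge]
    (7,7)@(15, 15): e=[7,91,0] → ·  [on edge]
  covered (9 px):
    · · · · · · · · · ·
    · · · · · · · · · ·
    · · · · · · · · · ·
    · · █ · · · · · · ·
    · · █ █ · · · · · ·
    · · · █ █ · · · · ·
    · · · █ █ █ · · · ·
    · · · · · · █ · · ·
T3:
  2·area = 38
  edge (16, 12)→(14, 16): d=(-2,4) right/bottom  bias=-1
  edge (14, 16)→(11, 3): d=(-3,-13) top-left  bias=+0
  edge (11, 3)→(16, 12): d=(5,9) right/bottom  bias=-1
    (5,1)@(11, 3): e=[38,0,0] → ·  [on edge]
    (6,3)@(13, 7): e=[22,14,2] → █
    (7,3)@(15, 7): e=[14,40,-16] → ·
    (6,4)@(13, 9): e=[18,8,12] → █
    (7,4)@(15, 9): e=[10,34,-6] → ·
    (6,5)@(13, 11): e=[14,2,22] → █
    (7,5)@(15, 11): e=[6,28,4] → █
    (8,5)@(17, 11): e=[-2,54,-14] → ·
    (6,6)@(13, 13): e=[10,-4,32] → ·
    (7,6)@(15, 13): e=[2,22,14] → █
    (8,6)@(17, 13): e=[-6,48,-4] → ·
    (7,7)@(15, 15): e=[-2,16,24] → ·
  covered (5 px):
    · · · · · · · · · ·
    · · · · · · · · · ·
    · · · · · · · · · ·
    · · · · · · █ · · ·
    · · · · · · █ · · ·
    · · · · · · █ █ · ·
    · · · · · · · █ · ·
    · · · · · · · · · ·
T4:
  2·area = 72
  edge (12, 14)→(18, 2): d=(6,-12) top-left  bias=+0
  edge (18, 2)→(18, 14): d=(0,12) right/bottom  bias=-1
  edge (18, 14)→(12, 14): d=(-6,0) right/bottom  bias=-1
    (8,2)@(17, 5): e=[6,12,54] → █
    (9,2)@(19, 5): e=[30,-12,54] → ·
    (8,3)@(17, 7): e=[18,12,42] → █
    (9,3)@(19, 7): e=[42,-12,42] → ·
    (7,4)@(15, 9): e=[6,36,30] → █
    (9,4)@(19, 9): e=[54,-12,30] → ·
    (7,5)@(15, 11): e=[18,36,18] → █
    (9,5)@(19, 11): e=[66,-12,18] → ·
    (6,6)@(13, 13): e=[6,60,6] → █
    (9,6)@(19, 13): e=[78,-12,6] → ·
    (6,7)@(13, 15): e=[18,60,-6] → ·
    (7,7)@(15, 15): e=[42,36,-6] → ·
  covered (9 px):
    · · · · · · · · · ·
    · · · · · · · · · ·
    · · · · · · · · █ ·
    · · · · · · · · █ ·
    · · · · · · · █ █ ·
    · · · · · · · █ █ ·
    · · · · · · █ █ █ ·
    · · · · · · · · · ·

Result: "outside"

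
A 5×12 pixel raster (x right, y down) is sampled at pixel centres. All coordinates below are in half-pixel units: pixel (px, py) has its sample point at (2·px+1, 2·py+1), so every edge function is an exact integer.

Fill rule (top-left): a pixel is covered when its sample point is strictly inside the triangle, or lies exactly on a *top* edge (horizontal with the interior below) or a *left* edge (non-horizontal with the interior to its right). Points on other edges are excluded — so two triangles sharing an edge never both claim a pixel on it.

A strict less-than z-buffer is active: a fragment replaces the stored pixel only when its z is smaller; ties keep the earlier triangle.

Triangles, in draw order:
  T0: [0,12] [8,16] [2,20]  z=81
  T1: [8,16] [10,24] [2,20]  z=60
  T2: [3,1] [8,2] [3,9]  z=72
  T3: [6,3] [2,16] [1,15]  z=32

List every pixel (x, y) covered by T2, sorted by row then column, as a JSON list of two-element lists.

T0:
  2·area = 56
  edge (0, 12)→(8, 16): d=(8,4) right/bottom  bias=-1
  edge (8, 16)→(2, 20): d=(-6,4) right/bottom  bias=-1
  edge (2, 20)→(0, 12): d=(-2,-8) top-left  bias=+0
    (0,6)@(1, 13): e=[4,46,6] → █
    (1,6)@(3, 13): e=[-4,38,22] → ·
    (0,7)@(1, 15): e=[20,34,2] → █
    (1,7)@(3, 15): e=[12,26,18] → █
    (2,7)@(5, 15): e=[4,18,34] → █
    (3,7)@(7, 15): e=[-4,10,50] → ·
    (0,8)@(1, 17): e=[36,22,-2] → ·
    (1,8)@(3, 17): e=[28,14,14] → █
    (3,8)@(7, 17): e=[12,-2,46] → ·
    (1,9)@(3, 19): e=[44,2,10] → █
    (2,9)@(5, 19): e=[36,-6,26] → ·
    (1,10)@(3, 21): e=[60,-10,6] → ·
  covered (7 px):
    · · · · ·
    · · · · ·
    · · · · ·
    · · · · ·
    · · · · ·
    · · · · ·
    █ · · · ·
    █ █ █ · ·
    · █ █ · ·
    · █ · · ·
    · · · · ·
    · · · · ·
T1:
  2·area = 56
  edge (8, 16)→(10, 24): d=(2,8) right/bottom  bias=-1
  edge (10, 24)→(2, 20): d=(-8,-4) top-left  bias=+0
  edge (2, 20)→(8, 16): d=(6,-4) top-left  bias=+0
    (3,8)@(7, 17): e=[10,44,2] → █
    (4,8)@(9, 17): e=[-6,52,10] → ·
    (2,9)@(5, 19): e=[30,20,6] → █
    (4,9)@(9, 19): e=[-2,36,22] → ·
    (2,10)@(5, 21): e=[34,4,18] → █
    (4,10)@(9, 21): e=[2,20,34] → █
    (2,11)@(5, 23): e=[38,-12,30] → ·
    (3,11)@(7, 23): e=[22,-4,38] → ·
    (4,11)@(9, 23): e=[6,4,46] → █
  covered (7 px):
    · · · · ·
    · · · · ·
    · · · · ·
    · · · · ·
    · · · · ·
    · · · · ·
    · · · · ·
    · · · · ·
    · · · █ ·
    · · █ █ ·
    · · █ █ █
    · · · · █
T2:
  2·area = 40
  edge (3, 1)→(8, 2): d=(5,1) right/bottom  bias=-1
  edge (8, 2)→(3, 9): d=(-5,7) right/bottom  bias=-1
  edge (3, 9)→(3, 1): d=(0,-8) top-left  bias=+0
    (1,0)@(3, 1): e=[0,40,0] → ·  [on edge]
    (1,1)@(3, 3): e=[10,30,0] → █  [on edge]
    (2,1)@(5, 3): e=[8,16,16] → █
    (3,1)@(7, 3): e=[6,2,32] → █
    (4,1)@(9, 3): e=[4,-12,48] → ·
    (1,2)@(3, 5): e=[20,20,0] → █  [on edge]
    (3,2)@(7, 5): e=[16,-8,32] → ·
    (1,3)@(3, 7): e=[30,10,0] → █  [on edge]
    (2,3)@(5, 7): e=[28,-4,16] → ·
    (1,4)@(3, 9): e=[40,0,0] → ·  [on edge]
    (1,5)@(3, 11): e=[50,-10,0] → ·  [on edge]
    (1,6)@(3, 13): e=[60,-20,0] → ·  [on edge]
    (1,7)@(3, 15): e=[70,-30,0] → ·  [on edge]
    (1,8)@(3, 17): e=[80,-40,0] → ·  [on edge]
    (1,9)@(3, 19): e=[90,-50,0] → ·  [on edge]
    (1,10)@(3, 21): e=[100,-60,0] → ·  [on edge]
    (1,11)@(3, 23): e=[110,-70,0] → ·  [on edge]
  covered (6 px):
    · · · · ·
    · █ █ █ ·
    · █ █ · ·
    · █ · · ·
    · · · · ·
    · · · · ·
    · · · · ·
    · · · · ·
    · · · · ·
    · · · · ·
    · · · · ·
    · · · · ·
T3:
  2·area = 17
  edge (6, 3)→(2, 16): d=(-4,13) right/bottom  bias=-1
  edge (2, 16)→(1, 15): d=(-1,-1) top-left  bias=+0
  edge (1, 15)→(6, 3): d=(5,-12) top-left  bias=+0
    (1,5)@(3, 11): e=[7,6,4] → █
    (2,5)@(5, 11): e=[-19,8,28] → ·
    (1,6)@(3, 13): e=[-1,4,14] → ·
    (0,7)@(1, 15): e=[17,0,0] → █  [on edge]
    (1,7)@(3, 15): e=[-9,2,24] → ·
    (0,8)@(1, 17): e=[9,-2,10] → ·
    (1,8)@(3, 17): e=[-17,0,34] → ·  [on edge]
    (2,9)@(5, 19): e=[-51,0,68] → ·  [on edge]
    (3,10)@(7, 21): e=[-85,0,102] → ·  [on edge]
    (4,11)@(9, 23): e=[-119,0,136] → ·  [on edge]
  covered (2 px):
    · · · · ·
    · · · · ·
    · · · · ·
    · · · · ·
    · · · · ·
    · █ · · ·
    · · · · ·
    █ · · · ·
    · · · · ·
    · · · · ·
    · · · · ·
    · · · · ·

Final: [[1,1],[2,1],[3,1],[1,2],[2,2],[1,3]]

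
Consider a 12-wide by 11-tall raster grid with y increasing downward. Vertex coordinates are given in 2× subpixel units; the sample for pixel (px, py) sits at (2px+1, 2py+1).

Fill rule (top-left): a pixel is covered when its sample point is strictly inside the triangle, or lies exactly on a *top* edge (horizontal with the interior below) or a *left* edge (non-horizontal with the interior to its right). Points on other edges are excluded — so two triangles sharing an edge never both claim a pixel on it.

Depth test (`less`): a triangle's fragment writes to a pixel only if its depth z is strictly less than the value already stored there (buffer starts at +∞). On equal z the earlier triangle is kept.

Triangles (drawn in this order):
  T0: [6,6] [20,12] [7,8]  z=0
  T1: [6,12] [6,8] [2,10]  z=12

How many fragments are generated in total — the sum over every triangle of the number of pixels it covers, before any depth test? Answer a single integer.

T0:
  2·area = 22
  edge (6, 6)→(20, 12): d=(14,6) right/bottom  bias=-1
  edge (20, 12)→(7, 8): d=(-13,-4) top-left  bias=+0
  edge (7, 8)→(6, 6): d=(-1,-2) top-left  bias=+0
    (3,3)@(7, 7): e=[8,13,1] → █
    (4,3)@(9, 7): e=[-4,21,5] → ·
    (3,4)@(7, 9): e=[36,-13,-1] → ·
    (5,4)@(11, 9): e=[12,3,7] → █
    (6,4)@(13, 9): e=[0,11,11] → ·  [on edge]
    (5,5)@(11, 11): e=[40,-23,5] → ·
    (8,5)@(17, 11): e=[4,1,17] → █
    (9,5)@(19, 11): e=[-8,9,21] → ·
    (8,6)@(17, 13): e=[32,-25,15] → ·
  covered (3 px):
    · · · · · · · · · · · ·
    · · · · · · · · · · · ·
    · · · · · · · · · · · ·
    · · · █ · · · · · · · ·
    · · · · · █ · · · · · ·
    · · · · · · · · █ · · ·
    · · · · · · · · · · · ·
    · · · · · · · · · · · ·
    · · · · · · · · · · · ·
    · · · · · · · · · · · ·
    · · · · · · · · · · · ·
T1:
  2·area = 16  (B↔C swapped to make it positive)
  edge (6, 12)→(2, 10): d=(-4,-2) top-left  bias=+0
  edge (2, 10)→(6, 8): d=(4,-2) top-left  bias=+0
  edge (6, 8)→(6, 12): d=(0,4) right/bottom  bias=-1
    (2,4)@(5, 9): e=[10,2,4] → █
    (3,4)@(7, 9): e=[14,6,-4] → ·
    (2,5)@(5, 11): e=[2,10,4] → █
    (3,5)@(7, 11): e=[6,14,-4] → ·
    (2,6)@(5, 13): e=[-6,18,4] → ·
  covered (2 px):
    · · · · · · · · · · · ·
    · · · · · · · · · · · ·
    · · · · · · · · · · · ·
    · · · · · · · · · · · ·
    · · █ · · · · · · · · ·
    · · █ · · · · · · · · ·
    · · · · · · · · · · · ·
    · · · · · · · · · · · ·
    · · · · · · · · · · · ·
    · · · · · · · · · · · ·
    · · · · · · · · · · · ·

Result: 5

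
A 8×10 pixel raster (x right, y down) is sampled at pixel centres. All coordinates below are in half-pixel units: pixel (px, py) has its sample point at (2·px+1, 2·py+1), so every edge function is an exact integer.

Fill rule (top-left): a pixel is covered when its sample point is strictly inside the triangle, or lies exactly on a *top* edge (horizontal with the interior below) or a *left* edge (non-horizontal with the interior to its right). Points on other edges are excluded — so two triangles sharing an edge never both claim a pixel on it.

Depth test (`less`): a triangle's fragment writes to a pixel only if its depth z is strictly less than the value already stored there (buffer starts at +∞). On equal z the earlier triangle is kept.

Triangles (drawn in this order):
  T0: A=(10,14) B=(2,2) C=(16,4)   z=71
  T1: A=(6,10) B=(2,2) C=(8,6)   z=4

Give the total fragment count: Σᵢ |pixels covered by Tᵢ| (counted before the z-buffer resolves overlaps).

T0:
  2·area = 152
  edge (10, 14)→(2, 2): d=(-8,-12) top-left  bias=+0
  edge (2, 2)→(16, 4): d=(14,2) right/bottom  bias=-1
  edge (16, 4)→(10, 14): d=(-6,10) right/bottom  bias=-1
    (1,1)@(3, 3): e=[4,12,136] → #
    (2,1)@(5, 3): e=[28,8,116] → #
    (3,1)@(7, 3): e=[52,4,96] → #
    (4,1)@(9, 3): e=[76,0,76] → ·  [on edge]
    (1,2)@(3, 5): e=[-12,40,124] → ·
    (2,2)@(5, 5): e=[12,36,104] → #
    (4,2)@(9, 5): e=[60,28,64] → #
    (5,2)@(11, 5): e=[84,24,44] → #
    (6,2)@(13, 5): e=[108,20,24] → #
    (7,2)@(15, 5): e=[132,16,4] → #
    (2,3)@(5, 7): e=[-4,64,92] → ·
    (3,3)@(7, 7): e=[20,60,72] → #
    (6,4)@(13, 9): e=[76,76,0] → ·  [on edge]
    (3,9)@(7, 19): e=[-76,228,0] → ·  [on edge]
  covered (18 px):
    · · · · · · · ·
    · # # # · · · ·
    · · # # # # # #
    · · · # # # # ·
    · · · # # # · ·
    · · · · # # · ·
    · · · · · · · ·
    · · · · · · · ·
    · · · · · · · ·
    · · · · · · · ·
T1:
  2·area = 32
  edge (6, 10)→(2, 2): d=(-4,-8) top-left  bias=+0
  edge (2, 2)→(8, 6): d=(6,4) right/bottom  bias=-1
  edge (8, 6)→(6, 10): d=(-2,4) right/bottom  bias=-1
    (1,1)@(3, 3): e=[4,2,26] → #
    (2,1)@(5, 3): e=[20,-6,18] → ·
    (1,2)@(3, 5): e=[-4,14,22] → ·
    (2,2)@(5, 5): e=[12,6,14] → #
    (3,2)@(7, 5): e=[28,-2,6] → ·
    (2,3)@(5, 7): e=[4,18,10] → #
    (3,3)@(7, 7): e=[20,10,2] → #
    (4,3)@(9, 7): e=[36,2,-6] → ·
    (2,4)@(5, 9): e=[-4,30,6] → ·
    (3,4)@(7, 9): e=[12,22,-2] → ·
  covered (4 px):
    · · · · · · · ·
    · # · · · · · ·
    · · # · · · · ·
    · · # # · · · ·
    · · · · · · · ·
    · · · · · · · ·
    · · · · · · · ·
    · · · · · · · ·
    · · · · · · · ·
    · · · · · · · ·

Final: 22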